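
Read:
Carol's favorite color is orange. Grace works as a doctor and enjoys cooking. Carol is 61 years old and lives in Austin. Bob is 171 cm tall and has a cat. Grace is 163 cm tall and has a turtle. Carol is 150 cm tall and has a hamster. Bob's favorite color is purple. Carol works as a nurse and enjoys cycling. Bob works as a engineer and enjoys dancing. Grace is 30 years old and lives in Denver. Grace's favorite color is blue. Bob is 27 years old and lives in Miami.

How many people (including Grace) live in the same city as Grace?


Grace lives in Denver. Count = 1

1


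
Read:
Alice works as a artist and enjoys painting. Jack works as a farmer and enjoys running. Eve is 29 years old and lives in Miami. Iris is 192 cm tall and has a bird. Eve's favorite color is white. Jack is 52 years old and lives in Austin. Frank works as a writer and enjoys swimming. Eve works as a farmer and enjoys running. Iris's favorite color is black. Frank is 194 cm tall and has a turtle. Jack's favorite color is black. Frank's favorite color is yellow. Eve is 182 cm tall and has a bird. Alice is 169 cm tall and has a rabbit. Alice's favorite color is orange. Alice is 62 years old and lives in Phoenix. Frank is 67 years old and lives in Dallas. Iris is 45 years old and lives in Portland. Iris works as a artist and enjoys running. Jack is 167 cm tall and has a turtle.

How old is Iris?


Iris is 45 years old

45


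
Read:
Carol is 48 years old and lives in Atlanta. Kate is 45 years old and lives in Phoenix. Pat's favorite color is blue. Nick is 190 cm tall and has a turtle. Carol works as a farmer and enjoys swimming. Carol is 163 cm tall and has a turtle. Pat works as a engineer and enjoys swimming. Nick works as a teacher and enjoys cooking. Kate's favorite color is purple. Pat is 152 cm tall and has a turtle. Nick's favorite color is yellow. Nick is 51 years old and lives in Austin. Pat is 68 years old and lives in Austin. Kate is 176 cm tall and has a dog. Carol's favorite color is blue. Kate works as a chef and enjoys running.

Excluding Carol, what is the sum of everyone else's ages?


Sum (excluding Carol): 164

164


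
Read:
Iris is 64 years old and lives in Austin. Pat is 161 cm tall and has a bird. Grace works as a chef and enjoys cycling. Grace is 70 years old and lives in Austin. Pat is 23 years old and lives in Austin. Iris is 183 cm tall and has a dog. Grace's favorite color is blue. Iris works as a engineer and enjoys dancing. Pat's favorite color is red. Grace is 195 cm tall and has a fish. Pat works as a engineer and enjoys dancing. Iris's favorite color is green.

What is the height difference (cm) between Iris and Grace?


|183 - 195| = 12

12


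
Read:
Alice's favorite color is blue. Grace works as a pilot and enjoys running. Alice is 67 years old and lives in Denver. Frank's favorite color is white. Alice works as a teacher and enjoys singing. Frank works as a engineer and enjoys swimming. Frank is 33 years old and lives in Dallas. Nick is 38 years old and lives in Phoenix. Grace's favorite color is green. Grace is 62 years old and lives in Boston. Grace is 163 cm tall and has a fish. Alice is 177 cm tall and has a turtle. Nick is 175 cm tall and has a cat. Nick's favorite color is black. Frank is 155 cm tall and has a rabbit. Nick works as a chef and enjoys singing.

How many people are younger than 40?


Filter: 2

2


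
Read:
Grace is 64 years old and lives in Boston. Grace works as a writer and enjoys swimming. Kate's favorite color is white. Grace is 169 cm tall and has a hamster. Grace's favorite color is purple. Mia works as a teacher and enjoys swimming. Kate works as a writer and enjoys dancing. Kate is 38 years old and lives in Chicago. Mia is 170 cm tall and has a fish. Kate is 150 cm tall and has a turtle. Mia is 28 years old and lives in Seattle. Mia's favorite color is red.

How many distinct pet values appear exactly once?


Unique pet values: 3

3


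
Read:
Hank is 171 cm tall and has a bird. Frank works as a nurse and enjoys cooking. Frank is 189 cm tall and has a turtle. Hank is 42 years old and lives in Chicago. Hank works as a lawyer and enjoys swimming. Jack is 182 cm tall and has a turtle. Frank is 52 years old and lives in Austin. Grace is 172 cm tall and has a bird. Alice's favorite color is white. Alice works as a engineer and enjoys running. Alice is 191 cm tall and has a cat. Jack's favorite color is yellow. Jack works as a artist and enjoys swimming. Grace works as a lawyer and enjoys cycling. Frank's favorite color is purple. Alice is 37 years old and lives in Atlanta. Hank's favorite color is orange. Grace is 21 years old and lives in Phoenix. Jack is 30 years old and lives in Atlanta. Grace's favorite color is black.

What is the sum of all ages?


30+42+21+37+52 = 182

182


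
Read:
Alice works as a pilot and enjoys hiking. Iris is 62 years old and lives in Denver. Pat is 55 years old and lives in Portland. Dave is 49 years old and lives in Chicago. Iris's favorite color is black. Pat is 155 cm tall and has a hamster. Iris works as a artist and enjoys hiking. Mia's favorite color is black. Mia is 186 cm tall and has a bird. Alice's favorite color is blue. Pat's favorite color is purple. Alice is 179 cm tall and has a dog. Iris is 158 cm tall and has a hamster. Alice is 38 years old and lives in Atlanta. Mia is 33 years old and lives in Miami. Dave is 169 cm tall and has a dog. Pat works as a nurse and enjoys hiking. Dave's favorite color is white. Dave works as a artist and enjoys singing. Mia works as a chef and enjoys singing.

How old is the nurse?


The nurse is Pat, age 55

55


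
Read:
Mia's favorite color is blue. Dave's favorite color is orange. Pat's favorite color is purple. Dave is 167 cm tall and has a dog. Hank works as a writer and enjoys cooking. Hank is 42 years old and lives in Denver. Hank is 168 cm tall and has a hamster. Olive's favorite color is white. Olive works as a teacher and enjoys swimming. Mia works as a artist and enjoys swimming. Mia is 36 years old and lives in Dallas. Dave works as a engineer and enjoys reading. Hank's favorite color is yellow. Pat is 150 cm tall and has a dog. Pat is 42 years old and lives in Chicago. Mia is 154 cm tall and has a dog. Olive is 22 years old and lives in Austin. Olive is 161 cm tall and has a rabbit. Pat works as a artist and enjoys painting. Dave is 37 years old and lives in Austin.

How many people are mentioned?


People: Mia, Dave, Hank, Olive, Pat. Count = 5

5


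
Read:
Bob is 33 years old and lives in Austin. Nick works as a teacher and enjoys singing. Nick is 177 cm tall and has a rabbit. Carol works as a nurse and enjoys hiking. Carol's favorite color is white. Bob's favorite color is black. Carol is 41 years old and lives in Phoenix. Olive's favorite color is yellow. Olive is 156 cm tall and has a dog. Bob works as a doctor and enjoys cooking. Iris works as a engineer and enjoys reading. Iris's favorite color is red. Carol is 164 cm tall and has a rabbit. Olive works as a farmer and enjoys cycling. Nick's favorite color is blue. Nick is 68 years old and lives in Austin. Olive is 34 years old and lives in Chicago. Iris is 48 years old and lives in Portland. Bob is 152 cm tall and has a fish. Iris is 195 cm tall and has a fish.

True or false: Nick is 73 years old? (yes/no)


Nick is actually 68. no

no


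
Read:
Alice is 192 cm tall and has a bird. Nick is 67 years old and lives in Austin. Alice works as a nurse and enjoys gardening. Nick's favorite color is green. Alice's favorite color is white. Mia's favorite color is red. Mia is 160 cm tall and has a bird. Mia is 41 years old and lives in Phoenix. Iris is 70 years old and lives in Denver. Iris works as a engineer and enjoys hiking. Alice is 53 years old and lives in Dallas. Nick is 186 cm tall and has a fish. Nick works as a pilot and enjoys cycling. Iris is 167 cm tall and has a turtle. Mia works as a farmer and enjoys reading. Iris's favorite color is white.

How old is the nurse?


The nurse is Alice, age 53

53


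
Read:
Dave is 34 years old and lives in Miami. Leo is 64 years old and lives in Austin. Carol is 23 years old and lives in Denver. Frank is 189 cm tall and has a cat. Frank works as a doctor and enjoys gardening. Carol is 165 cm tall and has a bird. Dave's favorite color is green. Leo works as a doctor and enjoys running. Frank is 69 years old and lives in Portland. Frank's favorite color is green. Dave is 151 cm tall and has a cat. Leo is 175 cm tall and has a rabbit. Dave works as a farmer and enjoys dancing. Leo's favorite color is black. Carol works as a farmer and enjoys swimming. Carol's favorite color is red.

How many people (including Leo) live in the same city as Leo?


Leo lives in Austin. Count = 1

1


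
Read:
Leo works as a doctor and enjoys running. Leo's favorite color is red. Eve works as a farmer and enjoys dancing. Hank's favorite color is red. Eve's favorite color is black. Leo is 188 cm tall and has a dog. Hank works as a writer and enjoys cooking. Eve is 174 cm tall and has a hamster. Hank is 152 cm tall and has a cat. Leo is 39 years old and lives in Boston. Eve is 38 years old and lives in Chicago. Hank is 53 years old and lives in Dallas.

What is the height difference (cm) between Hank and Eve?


|152 - 174| = 22

22


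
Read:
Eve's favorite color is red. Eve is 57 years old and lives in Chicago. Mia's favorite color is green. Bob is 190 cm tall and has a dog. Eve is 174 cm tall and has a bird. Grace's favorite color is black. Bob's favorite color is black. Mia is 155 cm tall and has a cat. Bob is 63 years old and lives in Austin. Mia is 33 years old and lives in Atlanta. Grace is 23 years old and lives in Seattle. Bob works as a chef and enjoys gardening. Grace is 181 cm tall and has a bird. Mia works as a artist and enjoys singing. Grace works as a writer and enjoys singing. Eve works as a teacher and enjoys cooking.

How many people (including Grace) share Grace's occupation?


Grace is a writer. Count = 1

1


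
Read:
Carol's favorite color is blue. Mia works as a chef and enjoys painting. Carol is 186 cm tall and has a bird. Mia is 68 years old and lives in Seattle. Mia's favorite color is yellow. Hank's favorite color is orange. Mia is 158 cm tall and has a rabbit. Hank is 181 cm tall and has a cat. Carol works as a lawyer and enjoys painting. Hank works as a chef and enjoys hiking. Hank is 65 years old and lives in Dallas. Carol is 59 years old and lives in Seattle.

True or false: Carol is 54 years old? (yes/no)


Carol is actually 59. no

no


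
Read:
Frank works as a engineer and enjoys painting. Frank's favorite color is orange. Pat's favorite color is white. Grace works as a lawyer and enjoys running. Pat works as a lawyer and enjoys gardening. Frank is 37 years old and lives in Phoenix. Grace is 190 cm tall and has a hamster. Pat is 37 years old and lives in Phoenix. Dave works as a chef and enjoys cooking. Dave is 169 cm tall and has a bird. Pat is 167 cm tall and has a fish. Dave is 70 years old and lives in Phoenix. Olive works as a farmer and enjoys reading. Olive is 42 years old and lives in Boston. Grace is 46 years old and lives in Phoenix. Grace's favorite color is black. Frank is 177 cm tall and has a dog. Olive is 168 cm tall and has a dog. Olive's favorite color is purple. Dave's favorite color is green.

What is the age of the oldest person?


Oldest: Dave at 70

70


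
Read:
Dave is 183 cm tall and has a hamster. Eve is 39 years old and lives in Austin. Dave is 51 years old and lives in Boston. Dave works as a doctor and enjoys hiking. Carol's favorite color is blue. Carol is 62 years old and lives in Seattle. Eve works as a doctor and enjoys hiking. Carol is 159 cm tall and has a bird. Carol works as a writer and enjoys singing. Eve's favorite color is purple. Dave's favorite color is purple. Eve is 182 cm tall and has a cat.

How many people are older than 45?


Filter: 2

2


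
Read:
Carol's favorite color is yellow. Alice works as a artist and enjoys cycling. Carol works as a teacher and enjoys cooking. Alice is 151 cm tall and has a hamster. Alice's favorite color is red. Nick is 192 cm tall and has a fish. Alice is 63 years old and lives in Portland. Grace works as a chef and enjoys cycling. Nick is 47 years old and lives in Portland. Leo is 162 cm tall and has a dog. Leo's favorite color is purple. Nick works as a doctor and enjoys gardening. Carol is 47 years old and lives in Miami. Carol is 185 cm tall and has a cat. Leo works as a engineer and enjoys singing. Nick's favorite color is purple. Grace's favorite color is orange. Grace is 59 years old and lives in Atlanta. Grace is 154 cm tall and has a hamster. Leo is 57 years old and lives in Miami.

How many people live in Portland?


Count in Portland: 2

2


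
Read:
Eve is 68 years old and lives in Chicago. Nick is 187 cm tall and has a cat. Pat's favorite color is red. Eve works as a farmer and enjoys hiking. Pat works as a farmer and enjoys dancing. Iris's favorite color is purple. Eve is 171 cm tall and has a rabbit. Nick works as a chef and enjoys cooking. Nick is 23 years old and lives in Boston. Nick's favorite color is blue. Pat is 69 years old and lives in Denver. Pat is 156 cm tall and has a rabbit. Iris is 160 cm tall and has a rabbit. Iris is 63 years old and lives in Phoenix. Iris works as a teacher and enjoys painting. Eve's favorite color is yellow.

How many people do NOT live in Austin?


Not in Austin: 4

4


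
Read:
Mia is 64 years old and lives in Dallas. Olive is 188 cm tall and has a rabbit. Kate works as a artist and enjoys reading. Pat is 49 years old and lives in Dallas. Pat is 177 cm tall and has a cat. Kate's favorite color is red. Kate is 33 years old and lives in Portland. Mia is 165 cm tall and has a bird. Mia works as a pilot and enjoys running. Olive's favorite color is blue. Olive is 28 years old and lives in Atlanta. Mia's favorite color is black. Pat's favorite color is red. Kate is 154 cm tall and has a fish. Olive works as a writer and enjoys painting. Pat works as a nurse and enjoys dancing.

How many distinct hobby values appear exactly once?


Unique hobby values: 4

4


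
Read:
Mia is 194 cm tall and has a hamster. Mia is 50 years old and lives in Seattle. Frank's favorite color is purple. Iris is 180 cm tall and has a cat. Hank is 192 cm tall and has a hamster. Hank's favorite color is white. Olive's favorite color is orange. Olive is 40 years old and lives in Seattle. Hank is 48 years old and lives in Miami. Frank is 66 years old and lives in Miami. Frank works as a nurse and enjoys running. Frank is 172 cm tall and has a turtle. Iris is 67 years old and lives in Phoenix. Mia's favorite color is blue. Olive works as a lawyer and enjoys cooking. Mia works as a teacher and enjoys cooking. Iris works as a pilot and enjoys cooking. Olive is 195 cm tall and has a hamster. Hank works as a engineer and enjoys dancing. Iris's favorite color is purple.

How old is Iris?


Iris is 67 years old

67


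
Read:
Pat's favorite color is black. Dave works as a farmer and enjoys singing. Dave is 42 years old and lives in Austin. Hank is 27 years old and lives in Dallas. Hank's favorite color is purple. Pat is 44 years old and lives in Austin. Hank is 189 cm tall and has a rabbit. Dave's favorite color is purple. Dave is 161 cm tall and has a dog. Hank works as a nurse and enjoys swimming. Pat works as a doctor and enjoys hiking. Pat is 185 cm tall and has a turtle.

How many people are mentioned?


People: Pat, Dave, Hank. Count = 3

3


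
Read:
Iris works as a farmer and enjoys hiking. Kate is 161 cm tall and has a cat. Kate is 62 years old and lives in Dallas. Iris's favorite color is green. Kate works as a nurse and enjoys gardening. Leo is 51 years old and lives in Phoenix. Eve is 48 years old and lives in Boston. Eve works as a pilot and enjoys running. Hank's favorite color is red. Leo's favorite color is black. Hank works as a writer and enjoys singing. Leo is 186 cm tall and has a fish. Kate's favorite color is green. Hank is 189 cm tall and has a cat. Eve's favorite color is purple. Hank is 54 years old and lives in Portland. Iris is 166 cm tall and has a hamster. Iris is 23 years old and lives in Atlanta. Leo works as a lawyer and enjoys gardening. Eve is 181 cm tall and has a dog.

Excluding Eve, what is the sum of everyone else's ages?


Sum (excluding Eve): 190

190


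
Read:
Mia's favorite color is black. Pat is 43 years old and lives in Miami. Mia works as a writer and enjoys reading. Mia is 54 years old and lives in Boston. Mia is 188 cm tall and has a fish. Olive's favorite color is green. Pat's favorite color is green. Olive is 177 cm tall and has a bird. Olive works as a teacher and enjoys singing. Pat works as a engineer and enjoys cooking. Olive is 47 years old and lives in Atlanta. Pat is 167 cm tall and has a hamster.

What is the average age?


Sum=144, n=3, avg=48

48


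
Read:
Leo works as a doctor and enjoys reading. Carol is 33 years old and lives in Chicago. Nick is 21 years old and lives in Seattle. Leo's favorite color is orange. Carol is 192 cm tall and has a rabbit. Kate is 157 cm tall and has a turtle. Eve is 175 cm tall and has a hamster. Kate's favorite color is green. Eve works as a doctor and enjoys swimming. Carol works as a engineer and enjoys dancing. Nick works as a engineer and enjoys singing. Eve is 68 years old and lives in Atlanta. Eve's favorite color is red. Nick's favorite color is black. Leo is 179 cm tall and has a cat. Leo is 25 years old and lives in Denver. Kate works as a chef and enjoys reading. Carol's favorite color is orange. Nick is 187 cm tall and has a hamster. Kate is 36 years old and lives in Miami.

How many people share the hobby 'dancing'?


Count: 1

1


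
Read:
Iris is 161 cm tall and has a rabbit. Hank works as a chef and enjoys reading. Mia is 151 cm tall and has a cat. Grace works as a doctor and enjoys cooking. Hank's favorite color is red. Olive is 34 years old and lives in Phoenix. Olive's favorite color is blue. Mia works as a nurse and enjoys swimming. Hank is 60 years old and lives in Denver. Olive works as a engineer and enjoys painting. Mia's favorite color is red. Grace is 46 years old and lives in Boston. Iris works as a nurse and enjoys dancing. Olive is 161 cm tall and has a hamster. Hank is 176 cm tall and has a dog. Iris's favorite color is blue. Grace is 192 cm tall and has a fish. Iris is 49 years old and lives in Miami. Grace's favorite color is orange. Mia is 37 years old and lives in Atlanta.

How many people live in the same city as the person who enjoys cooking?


Person with hobby cooking is Grace, city Boston. Count = 1

1


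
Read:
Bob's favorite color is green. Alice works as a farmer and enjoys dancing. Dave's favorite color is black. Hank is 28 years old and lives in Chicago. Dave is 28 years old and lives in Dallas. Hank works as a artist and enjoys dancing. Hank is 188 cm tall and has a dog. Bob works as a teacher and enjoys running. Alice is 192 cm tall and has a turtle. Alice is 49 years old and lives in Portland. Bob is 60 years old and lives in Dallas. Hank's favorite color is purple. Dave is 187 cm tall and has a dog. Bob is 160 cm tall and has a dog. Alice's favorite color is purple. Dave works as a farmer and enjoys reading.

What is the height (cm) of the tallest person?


Tallest: Alice at 192 cm

192


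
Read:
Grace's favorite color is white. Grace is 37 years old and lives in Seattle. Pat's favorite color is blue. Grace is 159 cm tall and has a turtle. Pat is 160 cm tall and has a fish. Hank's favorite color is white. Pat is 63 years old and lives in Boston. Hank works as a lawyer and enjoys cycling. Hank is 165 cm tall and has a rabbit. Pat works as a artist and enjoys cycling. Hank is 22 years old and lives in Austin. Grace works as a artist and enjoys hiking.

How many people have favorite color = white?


Count: 2

2


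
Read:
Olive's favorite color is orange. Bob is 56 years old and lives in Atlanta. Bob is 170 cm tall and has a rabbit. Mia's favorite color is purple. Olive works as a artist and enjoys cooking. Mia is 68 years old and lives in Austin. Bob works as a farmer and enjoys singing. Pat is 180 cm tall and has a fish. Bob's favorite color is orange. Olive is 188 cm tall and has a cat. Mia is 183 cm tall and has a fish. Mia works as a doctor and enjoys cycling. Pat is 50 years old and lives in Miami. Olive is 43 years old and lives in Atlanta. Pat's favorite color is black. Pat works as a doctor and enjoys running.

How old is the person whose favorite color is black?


Person with favorite color=black is Pat, age 50

50


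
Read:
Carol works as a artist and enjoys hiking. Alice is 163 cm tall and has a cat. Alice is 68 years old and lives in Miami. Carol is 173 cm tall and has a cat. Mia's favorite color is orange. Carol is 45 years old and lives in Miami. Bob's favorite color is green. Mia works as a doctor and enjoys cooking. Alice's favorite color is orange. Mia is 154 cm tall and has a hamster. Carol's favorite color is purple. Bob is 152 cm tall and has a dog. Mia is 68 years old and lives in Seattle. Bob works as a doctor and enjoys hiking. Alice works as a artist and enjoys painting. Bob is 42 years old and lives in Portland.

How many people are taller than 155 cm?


Taller than 155: 2

2


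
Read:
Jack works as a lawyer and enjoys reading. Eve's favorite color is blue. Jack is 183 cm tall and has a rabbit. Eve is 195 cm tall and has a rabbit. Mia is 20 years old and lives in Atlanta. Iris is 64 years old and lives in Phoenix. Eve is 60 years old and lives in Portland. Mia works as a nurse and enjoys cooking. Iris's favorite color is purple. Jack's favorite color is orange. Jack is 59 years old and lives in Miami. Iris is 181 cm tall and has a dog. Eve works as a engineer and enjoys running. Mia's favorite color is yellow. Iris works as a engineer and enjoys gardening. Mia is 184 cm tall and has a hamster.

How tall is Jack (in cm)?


Jack is 183 cm tall

183


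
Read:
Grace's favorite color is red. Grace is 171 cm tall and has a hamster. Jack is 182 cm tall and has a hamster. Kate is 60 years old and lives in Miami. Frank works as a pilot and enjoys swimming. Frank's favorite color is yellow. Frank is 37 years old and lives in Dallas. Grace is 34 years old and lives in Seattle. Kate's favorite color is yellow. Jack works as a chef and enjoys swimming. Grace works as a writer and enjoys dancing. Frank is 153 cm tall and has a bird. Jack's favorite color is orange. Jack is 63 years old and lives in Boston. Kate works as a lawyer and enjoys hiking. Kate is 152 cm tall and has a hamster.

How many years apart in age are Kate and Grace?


60 vs 34, diff = 26

26


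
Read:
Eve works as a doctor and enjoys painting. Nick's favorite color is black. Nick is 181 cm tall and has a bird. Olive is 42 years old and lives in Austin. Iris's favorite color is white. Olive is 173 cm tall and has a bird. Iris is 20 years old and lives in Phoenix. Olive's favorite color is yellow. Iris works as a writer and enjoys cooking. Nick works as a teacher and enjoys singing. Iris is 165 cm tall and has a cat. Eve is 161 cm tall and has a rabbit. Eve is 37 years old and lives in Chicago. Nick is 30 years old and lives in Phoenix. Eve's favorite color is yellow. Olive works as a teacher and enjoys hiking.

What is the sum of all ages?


42+37+30+20 = 129

129


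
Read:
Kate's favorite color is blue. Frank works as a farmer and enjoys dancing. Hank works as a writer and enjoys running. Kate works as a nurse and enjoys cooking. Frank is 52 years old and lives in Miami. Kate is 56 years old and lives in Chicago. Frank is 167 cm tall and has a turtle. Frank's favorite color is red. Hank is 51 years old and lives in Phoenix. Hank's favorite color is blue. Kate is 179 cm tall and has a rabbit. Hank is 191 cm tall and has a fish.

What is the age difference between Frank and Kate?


|52 - 56| = 4

4


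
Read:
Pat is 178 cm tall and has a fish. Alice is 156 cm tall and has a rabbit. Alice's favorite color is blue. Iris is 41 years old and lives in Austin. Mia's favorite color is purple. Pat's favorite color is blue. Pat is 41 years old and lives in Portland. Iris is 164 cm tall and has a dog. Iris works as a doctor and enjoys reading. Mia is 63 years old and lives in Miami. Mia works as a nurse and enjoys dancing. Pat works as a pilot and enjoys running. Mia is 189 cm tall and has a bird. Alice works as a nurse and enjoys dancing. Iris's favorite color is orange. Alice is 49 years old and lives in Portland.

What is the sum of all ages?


63+41+49+41 = 194

194


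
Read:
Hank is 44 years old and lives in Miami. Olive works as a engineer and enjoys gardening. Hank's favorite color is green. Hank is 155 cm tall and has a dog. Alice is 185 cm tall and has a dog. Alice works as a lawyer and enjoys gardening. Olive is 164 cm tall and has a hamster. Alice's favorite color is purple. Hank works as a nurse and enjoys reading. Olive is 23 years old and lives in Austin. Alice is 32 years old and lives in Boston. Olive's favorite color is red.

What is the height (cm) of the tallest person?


Tallest: Alice at 185 cm

185


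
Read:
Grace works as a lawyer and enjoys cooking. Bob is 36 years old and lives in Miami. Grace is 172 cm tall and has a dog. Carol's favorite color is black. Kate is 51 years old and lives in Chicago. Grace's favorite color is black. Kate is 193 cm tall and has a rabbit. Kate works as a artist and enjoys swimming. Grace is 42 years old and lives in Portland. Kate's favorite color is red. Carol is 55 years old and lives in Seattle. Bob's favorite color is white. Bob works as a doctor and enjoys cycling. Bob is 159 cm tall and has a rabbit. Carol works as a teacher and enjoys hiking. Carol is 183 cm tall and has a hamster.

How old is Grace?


Grace is 42 years old

42


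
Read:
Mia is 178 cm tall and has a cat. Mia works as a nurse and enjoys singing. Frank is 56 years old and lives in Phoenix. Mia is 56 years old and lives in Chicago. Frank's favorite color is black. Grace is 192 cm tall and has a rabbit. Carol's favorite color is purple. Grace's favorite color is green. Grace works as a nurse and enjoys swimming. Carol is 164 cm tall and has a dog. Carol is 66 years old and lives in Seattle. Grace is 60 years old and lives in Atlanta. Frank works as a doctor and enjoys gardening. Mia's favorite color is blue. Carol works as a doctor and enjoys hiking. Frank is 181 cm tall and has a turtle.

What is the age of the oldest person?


Oldest: Carol at 66

66


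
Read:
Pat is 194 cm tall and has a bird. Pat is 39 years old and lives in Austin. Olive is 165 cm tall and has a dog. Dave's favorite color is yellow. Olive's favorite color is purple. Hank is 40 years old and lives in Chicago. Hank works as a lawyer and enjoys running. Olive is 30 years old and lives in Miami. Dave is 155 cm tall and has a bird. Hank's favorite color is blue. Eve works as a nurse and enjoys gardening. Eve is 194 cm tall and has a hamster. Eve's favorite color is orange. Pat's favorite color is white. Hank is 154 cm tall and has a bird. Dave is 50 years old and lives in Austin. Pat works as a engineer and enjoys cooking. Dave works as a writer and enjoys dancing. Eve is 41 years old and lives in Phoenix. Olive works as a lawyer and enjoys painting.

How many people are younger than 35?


Filter: 1

1


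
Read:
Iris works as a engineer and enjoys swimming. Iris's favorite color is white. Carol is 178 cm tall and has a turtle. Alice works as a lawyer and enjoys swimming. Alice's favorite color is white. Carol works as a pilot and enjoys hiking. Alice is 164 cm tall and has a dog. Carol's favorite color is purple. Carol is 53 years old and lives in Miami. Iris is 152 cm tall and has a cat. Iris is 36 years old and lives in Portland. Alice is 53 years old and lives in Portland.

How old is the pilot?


The pilot is Carol, age 53

53


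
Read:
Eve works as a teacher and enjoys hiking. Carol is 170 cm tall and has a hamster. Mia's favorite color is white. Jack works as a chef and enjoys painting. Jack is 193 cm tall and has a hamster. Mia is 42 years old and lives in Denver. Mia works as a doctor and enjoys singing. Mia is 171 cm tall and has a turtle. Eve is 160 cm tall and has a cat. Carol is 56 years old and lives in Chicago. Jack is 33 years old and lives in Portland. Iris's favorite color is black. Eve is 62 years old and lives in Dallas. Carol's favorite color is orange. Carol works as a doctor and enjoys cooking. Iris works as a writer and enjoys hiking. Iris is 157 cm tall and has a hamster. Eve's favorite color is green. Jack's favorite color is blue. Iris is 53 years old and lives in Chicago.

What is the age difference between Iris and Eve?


|53 - 62| = 9

9


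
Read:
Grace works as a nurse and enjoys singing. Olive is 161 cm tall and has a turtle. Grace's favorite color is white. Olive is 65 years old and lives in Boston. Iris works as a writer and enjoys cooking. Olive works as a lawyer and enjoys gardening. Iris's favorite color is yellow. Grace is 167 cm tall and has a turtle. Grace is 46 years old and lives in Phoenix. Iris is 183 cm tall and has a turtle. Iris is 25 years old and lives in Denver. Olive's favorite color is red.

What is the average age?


Sum=136, n=3, avg=45.33

45.33


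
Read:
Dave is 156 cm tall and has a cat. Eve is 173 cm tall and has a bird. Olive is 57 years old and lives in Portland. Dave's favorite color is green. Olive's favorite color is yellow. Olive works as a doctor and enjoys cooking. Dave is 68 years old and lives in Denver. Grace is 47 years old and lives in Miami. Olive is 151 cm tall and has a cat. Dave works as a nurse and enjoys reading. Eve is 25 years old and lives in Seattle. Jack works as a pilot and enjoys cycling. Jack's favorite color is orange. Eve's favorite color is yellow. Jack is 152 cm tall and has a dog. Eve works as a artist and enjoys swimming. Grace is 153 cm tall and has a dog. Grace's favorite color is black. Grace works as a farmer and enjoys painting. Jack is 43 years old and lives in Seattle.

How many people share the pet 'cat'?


Count: 2

2


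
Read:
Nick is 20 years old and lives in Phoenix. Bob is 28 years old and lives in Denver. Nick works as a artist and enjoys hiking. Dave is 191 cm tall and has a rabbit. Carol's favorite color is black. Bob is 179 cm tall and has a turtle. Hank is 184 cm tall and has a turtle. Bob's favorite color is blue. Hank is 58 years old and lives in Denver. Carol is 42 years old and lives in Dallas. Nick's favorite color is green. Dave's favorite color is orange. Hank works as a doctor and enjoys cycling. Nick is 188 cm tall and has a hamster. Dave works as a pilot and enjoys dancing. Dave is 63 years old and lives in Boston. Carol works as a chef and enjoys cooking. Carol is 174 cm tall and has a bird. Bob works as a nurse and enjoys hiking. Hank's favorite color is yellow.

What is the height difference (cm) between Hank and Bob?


|184 - 179| = 5

5


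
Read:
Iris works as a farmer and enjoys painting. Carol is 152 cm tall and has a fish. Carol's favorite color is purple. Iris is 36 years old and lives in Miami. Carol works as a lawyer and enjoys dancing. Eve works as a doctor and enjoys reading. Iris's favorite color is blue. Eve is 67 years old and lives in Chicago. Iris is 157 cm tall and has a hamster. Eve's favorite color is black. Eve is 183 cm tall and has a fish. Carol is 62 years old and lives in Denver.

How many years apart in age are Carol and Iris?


62 vs 36, diff = 26

26


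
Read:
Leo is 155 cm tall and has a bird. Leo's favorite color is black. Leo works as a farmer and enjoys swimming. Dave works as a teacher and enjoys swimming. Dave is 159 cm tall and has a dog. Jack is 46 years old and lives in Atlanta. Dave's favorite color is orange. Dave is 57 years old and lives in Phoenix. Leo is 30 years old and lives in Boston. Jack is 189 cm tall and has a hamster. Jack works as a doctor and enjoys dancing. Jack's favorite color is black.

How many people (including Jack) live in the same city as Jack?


Jack lives in Atlanta. Count = 1

1


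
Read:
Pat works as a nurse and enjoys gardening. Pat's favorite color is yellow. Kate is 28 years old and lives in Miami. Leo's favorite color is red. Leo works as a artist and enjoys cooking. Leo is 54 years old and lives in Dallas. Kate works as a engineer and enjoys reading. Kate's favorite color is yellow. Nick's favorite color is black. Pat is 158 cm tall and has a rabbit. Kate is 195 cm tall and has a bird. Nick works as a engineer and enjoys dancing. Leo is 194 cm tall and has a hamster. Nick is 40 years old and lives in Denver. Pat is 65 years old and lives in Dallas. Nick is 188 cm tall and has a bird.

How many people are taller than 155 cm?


Taller than 155: 4

4


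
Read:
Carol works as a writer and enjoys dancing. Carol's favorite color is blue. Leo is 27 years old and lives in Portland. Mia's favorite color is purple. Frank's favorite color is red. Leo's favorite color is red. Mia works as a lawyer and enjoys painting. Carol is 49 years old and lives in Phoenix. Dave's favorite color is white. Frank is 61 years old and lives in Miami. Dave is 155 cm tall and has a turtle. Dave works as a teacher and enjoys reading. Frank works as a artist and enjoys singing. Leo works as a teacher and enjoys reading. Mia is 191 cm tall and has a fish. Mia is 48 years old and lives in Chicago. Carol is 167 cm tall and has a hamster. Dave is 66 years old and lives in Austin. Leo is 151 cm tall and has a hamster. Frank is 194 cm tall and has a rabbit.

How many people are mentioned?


People: Frank, Carol, Dave, Leo, Mia. Count = 5

5


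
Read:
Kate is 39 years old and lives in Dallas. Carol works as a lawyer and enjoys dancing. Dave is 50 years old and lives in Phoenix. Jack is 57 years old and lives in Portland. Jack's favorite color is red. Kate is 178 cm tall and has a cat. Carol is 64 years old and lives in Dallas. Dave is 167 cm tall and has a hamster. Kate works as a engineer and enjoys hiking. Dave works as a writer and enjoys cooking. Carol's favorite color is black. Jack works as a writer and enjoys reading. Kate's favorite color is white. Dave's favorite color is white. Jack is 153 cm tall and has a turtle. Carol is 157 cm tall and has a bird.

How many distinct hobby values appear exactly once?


Unique hobby values: 4

4


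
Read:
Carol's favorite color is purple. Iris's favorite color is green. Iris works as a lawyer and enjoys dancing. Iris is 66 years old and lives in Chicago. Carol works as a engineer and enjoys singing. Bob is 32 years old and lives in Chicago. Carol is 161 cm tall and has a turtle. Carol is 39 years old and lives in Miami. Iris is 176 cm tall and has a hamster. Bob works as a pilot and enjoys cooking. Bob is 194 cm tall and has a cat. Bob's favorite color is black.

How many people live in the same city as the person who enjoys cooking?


Person with hobby cooking is Bob, city Chicago. Count = 2

2


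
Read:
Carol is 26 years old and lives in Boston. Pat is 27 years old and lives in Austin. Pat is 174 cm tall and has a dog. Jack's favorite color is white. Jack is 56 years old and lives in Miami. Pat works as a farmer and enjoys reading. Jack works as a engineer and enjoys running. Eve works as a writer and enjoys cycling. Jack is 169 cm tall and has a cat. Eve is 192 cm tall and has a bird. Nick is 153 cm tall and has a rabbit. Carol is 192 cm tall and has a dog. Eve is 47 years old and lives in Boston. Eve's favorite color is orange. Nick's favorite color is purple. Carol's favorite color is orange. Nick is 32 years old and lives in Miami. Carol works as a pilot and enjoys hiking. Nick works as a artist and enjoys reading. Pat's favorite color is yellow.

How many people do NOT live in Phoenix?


Not in Phoenix: 5

5


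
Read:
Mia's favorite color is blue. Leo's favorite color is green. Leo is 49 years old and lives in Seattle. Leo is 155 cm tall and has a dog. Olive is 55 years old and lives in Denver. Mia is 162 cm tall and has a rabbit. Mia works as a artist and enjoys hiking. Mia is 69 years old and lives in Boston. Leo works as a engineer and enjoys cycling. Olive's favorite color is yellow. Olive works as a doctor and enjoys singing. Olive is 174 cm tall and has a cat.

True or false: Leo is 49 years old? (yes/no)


Leo is actually 49. yes

yes


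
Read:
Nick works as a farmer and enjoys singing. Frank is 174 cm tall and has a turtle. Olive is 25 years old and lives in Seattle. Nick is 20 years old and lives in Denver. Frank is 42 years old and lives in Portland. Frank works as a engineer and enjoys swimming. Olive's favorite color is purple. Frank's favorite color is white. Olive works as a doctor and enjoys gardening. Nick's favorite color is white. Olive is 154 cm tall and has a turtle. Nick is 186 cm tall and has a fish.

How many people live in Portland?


Count in Portland: 1

1


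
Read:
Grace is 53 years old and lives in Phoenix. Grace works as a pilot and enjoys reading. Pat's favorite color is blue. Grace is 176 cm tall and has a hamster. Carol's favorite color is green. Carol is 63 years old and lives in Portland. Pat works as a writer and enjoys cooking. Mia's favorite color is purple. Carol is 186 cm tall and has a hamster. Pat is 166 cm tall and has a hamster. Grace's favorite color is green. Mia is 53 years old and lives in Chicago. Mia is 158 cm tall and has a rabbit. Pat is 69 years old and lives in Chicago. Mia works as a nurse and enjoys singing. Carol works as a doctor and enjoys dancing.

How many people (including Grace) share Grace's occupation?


Grace is a pilot. Count = 1

1


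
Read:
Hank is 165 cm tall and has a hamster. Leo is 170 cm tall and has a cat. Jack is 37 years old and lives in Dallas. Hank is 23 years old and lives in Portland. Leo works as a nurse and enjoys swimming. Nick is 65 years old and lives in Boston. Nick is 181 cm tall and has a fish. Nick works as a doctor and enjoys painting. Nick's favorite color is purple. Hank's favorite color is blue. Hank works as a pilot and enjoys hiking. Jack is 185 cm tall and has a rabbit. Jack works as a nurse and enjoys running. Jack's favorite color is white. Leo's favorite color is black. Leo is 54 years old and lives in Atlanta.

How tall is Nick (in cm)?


Nick is 181 cm tall

181


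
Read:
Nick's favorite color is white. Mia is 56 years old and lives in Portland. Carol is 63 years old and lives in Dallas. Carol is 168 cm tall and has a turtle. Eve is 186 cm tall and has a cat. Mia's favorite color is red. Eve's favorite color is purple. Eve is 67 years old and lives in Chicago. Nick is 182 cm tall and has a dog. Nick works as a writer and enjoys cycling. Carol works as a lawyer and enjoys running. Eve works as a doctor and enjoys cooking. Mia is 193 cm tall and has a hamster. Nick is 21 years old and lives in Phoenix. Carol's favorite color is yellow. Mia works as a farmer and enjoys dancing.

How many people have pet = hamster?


Count: 1

1


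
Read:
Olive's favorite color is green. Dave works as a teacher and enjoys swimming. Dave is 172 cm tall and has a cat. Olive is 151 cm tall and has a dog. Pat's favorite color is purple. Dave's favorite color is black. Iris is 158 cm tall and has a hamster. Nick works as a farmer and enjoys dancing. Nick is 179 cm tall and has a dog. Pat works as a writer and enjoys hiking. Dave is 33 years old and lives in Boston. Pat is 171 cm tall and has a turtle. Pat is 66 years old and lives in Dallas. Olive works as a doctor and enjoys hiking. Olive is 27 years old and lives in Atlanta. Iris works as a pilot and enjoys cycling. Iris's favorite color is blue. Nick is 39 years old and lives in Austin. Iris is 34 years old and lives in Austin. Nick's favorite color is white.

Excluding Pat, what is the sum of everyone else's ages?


Sum (excluding Pat): 133

133


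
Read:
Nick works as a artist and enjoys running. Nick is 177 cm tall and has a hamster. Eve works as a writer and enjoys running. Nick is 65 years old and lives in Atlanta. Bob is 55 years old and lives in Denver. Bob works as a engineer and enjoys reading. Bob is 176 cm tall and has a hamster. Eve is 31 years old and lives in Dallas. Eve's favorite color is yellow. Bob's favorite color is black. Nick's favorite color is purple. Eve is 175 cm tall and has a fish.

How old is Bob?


Bob is 55 years old

55
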